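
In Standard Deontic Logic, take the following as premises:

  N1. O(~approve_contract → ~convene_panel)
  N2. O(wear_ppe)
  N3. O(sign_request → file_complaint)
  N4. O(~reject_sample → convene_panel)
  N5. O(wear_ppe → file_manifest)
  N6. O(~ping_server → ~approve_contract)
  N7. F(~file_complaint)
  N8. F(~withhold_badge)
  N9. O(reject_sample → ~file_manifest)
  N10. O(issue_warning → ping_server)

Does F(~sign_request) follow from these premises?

Premise 3 is O(sign_request → file_complaint); even if O(file_complaint) held, inferring O(sign_request) would be affirming the consequent — invalid.
No other premise forces O(sign_request). An ideal world satisfying every premise can still have ~sign_request true, so F(~sign_request) is not derivable.

No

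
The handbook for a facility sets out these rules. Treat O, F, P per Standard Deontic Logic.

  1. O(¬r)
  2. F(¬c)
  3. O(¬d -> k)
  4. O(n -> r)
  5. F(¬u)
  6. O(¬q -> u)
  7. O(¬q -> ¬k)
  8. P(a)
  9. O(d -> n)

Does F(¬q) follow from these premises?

Premise 1 states O(¬r) outright.
Premise 4, O(n -> r), contraposes to O(¬r -> ¬n); with O(¬r) we get O(¬n).
Premise 9 is O(d -> n); contrapositively O(¬n -> ¬d). Since O(¬n) holds, K gives O(¬d).
Premise 3 is O(¬d -> k); since O(¬d), deontic closure gives O(k).
Premise 7, O(¬q -> ¬k), contraposes to O(k -> q); with O(k) we get O(q).
Premises 2, 5, 6, 8 do not contribute to this derivation.
So O(q) holds, i.e. F(¬q). The claim follows.

Yes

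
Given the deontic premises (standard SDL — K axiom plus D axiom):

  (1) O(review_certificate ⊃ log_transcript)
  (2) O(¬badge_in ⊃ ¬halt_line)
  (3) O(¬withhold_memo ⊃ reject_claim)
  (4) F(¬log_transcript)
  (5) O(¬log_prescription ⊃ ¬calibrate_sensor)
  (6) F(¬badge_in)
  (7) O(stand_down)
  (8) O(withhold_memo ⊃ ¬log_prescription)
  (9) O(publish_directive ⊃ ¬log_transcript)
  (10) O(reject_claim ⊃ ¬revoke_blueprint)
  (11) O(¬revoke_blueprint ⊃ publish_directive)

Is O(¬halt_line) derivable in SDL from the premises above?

No

Premise 2 is O(¬badge_in ⊃ ¬halt_line), but O(¬badge_in) is not derivable from the premises, so it does not yield O(¬halt_line).
No other premise forces O(¬halt_line). An ideal world satisfying every premise can still have ¬halt_line false, so O(¬halt_line) is not derivable.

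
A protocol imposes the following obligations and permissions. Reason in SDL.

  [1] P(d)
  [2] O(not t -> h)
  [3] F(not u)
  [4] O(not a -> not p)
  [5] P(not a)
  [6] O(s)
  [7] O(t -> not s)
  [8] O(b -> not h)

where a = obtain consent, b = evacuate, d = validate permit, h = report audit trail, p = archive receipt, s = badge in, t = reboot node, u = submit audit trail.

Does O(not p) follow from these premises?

No

Premise 4 is O(not a -> not p), but O(not a) is not derivable from the premises (the permission P(not a) asserts only not O(a), not O(not a)), so it does not yield O(not p).
No other premise forces O(not p). An ideal world satisfying every premise can still have not p false, so O(not p) is not derivable.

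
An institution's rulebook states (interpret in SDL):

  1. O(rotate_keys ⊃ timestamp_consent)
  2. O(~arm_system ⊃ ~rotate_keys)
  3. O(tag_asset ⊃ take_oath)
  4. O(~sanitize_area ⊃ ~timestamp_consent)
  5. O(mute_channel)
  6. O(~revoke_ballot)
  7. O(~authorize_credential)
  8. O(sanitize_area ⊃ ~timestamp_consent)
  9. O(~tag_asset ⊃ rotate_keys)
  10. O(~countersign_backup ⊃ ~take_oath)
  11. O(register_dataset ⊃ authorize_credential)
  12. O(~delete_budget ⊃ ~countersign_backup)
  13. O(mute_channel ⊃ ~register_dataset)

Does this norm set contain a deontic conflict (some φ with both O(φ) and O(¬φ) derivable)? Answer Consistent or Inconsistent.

Consistent

Premise 11 is O(register_dataset ⊃ authorize_credential), but O(register_dataset) is not derivable from the premises, so it does not yield O(authorize_credential).
So O(authorize_credential) is not derivable, and the apparent clash with O(~authorize_credential) does not arise.
A world satisfying every obligation exists (e.g. arm_system=false, authorize_credential=false, countersign_backup=true, delete_budget=true, mute_channel=true, register_dataset=false, revoke_ballot=false, rotate_keys=false, sanitize_area=false, tag_asset=true, take_oath=true, timestamp_consent=false); no atom is both obligatory and forbidden, so the set is consistent.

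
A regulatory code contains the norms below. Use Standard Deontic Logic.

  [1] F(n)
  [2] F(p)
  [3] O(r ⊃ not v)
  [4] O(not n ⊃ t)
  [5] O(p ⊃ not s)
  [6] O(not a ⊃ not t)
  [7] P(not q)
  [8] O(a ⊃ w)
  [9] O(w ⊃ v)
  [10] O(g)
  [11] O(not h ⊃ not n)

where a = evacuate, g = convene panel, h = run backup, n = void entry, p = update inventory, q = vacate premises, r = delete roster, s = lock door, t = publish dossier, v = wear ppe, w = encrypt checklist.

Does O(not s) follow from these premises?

Premise 5 is O(p ⊃ not s), but O(p) is not derivable from the premises, so it does not yield O(not s).
No other premise forces O(not s). An ideal world satisfying every premise can still have not s false, so O(not s) is not derivable.

No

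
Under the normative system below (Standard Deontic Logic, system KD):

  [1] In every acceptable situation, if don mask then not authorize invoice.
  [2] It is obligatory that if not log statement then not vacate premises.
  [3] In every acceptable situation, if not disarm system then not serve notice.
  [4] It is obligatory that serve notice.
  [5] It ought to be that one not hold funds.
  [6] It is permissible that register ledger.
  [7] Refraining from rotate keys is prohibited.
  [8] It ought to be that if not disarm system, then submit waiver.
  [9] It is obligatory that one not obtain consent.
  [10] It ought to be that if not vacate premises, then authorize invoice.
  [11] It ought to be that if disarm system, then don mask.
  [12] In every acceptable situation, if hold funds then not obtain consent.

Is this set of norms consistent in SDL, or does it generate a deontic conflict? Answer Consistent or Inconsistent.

Premise 12 is O(hold_funds → ¬obtain_consent); even if O(¬obtain_consent) held, inferring O(hold_funds) would be affirming the consequent — invalid.
So O(hold_funds) is not derivable, and the apparent clash with O(¬hold_funds) does not arise.
A world satisfying every obligation exists (e.g. authorize_invoice=false, disarm_system=true, don_mask=true, hold_funds=false, log_statement=true, obtain_consent=false, register_ledger=false, rotate_keys=true, serve_notice=true, submit_waiver=false, vacate_premises=true); no atom is both obligatory and forbidden, so the set is consistent.

Consistent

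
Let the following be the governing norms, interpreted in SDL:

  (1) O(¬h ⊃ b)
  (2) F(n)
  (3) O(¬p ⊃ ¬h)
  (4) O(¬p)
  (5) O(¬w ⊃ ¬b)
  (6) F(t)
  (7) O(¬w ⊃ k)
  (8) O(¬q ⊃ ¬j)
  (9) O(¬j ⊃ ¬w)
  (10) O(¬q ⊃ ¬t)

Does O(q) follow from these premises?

Yes

Premise 4 gives O(¬p).
From O(¬p) and premise 3, O(¬p ⊃ ¬h), we obtain O(¬h).
Premise 1 is O(¬h ⊃ b); since O(¬h), deontic closure gives O(b).
Premise 5 is O(¬w ⊃ ¬b); contrapositively O(b ⊃ w). Since O(b) holds, K gives O(w).
The contrapositive of premise 9 (O(¬j ⊃ ¬w)) is O(w ⊃ j), and O(w) is already established, so O(j).
Premise 8, O(¬q ⊃ ¬j), contraposes to O(j ⊃ q); with O(j) we get O(q).
Premises 2, 6, 7, 10 do not contribute to this derivation.
So O(q) follows.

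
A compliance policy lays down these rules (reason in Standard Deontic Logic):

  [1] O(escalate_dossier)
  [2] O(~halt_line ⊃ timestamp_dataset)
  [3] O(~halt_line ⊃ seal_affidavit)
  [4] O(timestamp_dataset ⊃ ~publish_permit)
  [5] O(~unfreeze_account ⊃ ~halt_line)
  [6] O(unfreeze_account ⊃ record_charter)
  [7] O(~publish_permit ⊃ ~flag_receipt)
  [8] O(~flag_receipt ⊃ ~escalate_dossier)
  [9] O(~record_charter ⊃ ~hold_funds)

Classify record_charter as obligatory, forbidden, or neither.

Premise 1 states O(escalate_dossier) outright.
The contrapositive of premise 8 (O(~flag_receipt ⊃ ~escalate_dossier)) is O(escalate_dossier ⊃ flag_receipt), and O(escalate_dossier) is already established, so O(flag_receipt).
Premise 7 is O(~publish_permit ⊃ ~flag_receipt); contrapositively O(flag_receipt ⊃ publish_permit). Since O(flag_receipt) holds, K gives O(publish_permit).
Premise 4, O(timestamp_dataset ⊃ ~publish_permit), contraposes to O(publish_permit ⊃ ~timestamp_dataset); with O(publish_permit) we get O(~timestamp_dataset).
Premise 2, O(~halt_line ⊃ timestamp_dataset), contraposes to O(~timestamp_dataset ⊃ halt_line); with O(~timestamp_dataset) we get O(halt_line).
Premise 5, O(~unfreeze_account ⊃ ~halt_line), contraposes to O(halt_line ⊃ unfreeze_account); with O(halt_line) we get O(unfreeze_account).
Premise 6 is O(unfreeze_account ⊃ record_charter); since O(unfreeze_account), deontic closure gives O(record_charter).
Premises 3, 9 do not contribute to this derivation.
Hence record_charter is obligatory.

Obligatory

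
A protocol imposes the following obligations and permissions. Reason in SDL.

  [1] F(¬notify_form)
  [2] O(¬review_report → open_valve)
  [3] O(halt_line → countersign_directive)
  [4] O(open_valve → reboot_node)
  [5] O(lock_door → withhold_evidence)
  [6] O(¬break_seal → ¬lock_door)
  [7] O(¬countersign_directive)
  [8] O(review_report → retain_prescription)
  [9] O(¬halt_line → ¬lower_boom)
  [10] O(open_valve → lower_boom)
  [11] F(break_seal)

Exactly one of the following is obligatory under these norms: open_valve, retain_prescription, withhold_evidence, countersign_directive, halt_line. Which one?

Premise 7 states O(¬countersign_directive) outright.
Premise 3, O(halt_line → countersign_directive), contraposes to O(¬countersign_directive → ¬halt_line); with O(¬countersign_directive) we get O(¬halt_line).
Premise 9 is O(¬halt_line → ¬lower_boom); since O(¬halt_line), deontic closure gives O(¬lower_boom).
Premise 10, O(open_valve → lower_boom), contraposes to O(¬lower_boom → ¬open_valve); with O(¬lower_boom) we get O(¬open_valve).
Premise 2 is O(¬review_report → open_valve); contrapositively O(¬open_valve → review_report). Since O(¬open_valve) holds, K gives O(review_report).
Premise 8 is O(review_report → retain_prescription); since O(review_report), deontic closure gives O(retain_prescription).
So O(retain_prescription) holds — retain_prescription is obligatory. None of the other listed options is made obligatory by any chain of premises.

retain_prescription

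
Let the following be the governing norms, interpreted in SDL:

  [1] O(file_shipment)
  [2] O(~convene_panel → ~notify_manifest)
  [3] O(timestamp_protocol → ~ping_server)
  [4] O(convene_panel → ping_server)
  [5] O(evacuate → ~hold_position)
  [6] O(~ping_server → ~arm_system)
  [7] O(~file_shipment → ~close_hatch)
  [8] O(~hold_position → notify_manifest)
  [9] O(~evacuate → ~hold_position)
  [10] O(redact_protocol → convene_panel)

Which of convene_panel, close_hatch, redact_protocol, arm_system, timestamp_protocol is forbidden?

timestamp_protocol

Premises 9 and 5 cover both cases: O(~evacuate → ~hold_position) and O(evacuate → ~hold_position). Since ~evacuate ∨ evacuate is a tautology, O(~hold_position) follows.
From O(~hold_position) and premise 8, O(~hold_position → notify_manifest), we obtain O(notify_manifest).
Premise 2, O(~convene_panel → ~notify_manifest), contraposes to O(notify_manifest → convene_panel); with O(notify_manifest) we get O(convene_panel).
With premise 4, O(convene_panel → ping_server), the K-axiom yields O(ping_server).
The contrapositive of premise 3 (O(timestamp_protocol → ~ping_server)) is O(ping_server → ~timestamp_protocol), and O(ping_server) is already established, so O(~timestamp_protocol).
So O(~timestamp_protocol) holds, i.e. timestamp_protocol is forbidden. None of the other listed options is forbidden under the premises.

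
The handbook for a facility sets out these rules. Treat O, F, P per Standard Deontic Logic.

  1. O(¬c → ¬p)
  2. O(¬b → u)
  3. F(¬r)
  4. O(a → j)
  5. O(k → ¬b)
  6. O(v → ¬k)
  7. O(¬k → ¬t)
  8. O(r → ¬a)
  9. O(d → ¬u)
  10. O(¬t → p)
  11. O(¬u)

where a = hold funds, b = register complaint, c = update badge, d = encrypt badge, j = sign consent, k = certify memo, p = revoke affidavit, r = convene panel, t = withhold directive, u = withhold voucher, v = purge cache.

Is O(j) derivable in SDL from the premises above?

Premise 4 is O(a → j), but O(a) is not derivable from the premises, so it does not yield O(j).
No other premise forces O(j). An ideal world satisfying every premise can still have j false, so O(j) is not derivable.

No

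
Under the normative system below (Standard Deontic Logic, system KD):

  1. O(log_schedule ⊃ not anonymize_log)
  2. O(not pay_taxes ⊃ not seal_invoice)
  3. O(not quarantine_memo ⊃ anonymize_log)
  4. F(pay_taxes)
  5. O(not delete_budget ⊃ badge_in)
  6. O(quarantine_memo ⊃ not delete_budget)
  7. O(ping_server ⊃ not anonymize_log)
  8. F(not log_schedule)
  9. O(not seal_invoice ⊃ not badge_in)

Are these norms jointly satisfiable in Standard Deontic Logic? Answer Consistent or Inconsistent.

Premise 8 is F(not log_schedule), i.e. O(log_schedule).
From O(log_schedule) and premise 1, O(log_schedule ⊃ not anonymize_log), we obtain O(not anonymize_log).
Premise 3, O(not quarantine_memo ⊃ anonymize_log), contraposes to O(not anonymize_log ⊃ quarantine_memo); with O(not anonymize_log) we get O(quarantine_memo).
Applying K to premise 6 (O(quarantine_memo ⊃ not delete_budget)) and O(quarantine_memo) yields O(not delete_budget).
Premise 5 is O(not delete_budget ⊃ badge_in); since O(not delete_budget), deontic closure gives O(badge_in).
Premise 9 is O(not seal_invoice ⊃ not badge_in); contrapositively O(badge_in ⊃ seal_invoice). Since O(badge_in) holds, K gives O(seal_invoice).
Premise 2 is O(not pay_taxes ⊃ not seal_invoice); contrapositively O(seal_invoice ⊃ pay_taxes). Since O(seal_invoice) holds, K gives O(pay_taxes).
Yet premise 4 is F(pay_taxes), i.e. O(not pay_taxes).
We now have both O(pay_taxes) and O(not pay_taxes) — pay_taxes is simultaneously obligatory and forbidden, violating the D-axiom.

Inconsistent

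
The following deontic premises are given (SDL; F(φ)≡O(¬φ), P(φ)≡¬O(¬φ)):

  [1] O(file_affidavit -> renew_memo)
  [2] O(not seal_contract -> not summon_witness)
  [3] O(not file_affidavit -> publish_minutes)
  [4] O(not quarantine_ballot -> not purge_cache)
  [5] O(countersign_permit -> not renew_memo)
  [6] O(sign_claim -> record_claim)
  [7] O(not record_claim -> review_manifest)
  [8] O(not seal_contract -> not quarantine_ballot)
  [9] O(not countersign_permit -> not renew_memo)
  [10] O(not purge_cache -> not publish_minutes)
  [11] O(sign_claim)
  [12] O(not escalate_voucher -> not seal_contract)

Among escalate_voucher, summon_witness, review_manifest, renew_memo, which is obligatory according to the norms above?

Premises 9 and 5 are O(not countersign_permit -> not renew_memo) and O(countersign_permit -> not renew_memo); every ideal world satisfies not countersign_permit or countersign_permit, so in either case not renew_memo holds — hence O(not renew_memo).
The contrapositive of premise 1 (O(file_affidavit -> renew_memo)) is O(not renew_memo -> not file_affidavit), and O(not renew_memo) is already established, so O(not file_affidavit).
From O(not file_affidavit) and premise 3, O(not file_affidavit -> publish_minutes), we obtain O(publish_minutes).
Premise 10 is O(not purge_cache -> not publish_minutes); contrapositively O(publish_minutes -> purge_cache). Since O(publish_minutes) holds, K gives O(purge_cache).
Premise 4, O(not quarantine_ballot -> not purge_cache), contraposes to O(purge_cache -> quarantine_ballot); with O(purge_cache) we get O(quarantine_ballot).
The contrapositive of premise 8 (O(not seal_contract -> not quarantine_ballot)) is O(quarantine_ballot -> seal_contract), and O(quarantine_ballot) is already established, so O(seal_contract).
Premise 12, O(not escalate_voucher -> not seal_contract), contraposes to O(seal_contract -> escalate_voucher); with O(seal_contract) we get O(escalate_voucher).
So O(escalate_voucher) holds — escalate_voucher is obligatory. None of the other listed options is made obligatory by any chain of premises.

escalate_voucher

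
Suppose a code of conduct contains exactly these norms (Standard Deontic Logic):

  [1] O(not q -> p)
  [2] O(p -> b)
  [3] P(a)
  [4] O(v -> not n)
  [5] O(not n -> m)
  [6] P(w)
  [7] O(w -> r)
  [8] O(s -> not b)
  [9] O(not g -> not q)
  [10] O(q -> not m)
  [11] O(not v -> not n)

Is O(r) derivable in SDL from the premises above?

Premise 7 is O(w -> r), but O(w) is not derivable from the premises (the permission P(w) asserts only not O(not w), not O(w)), so it does not yield O(r).
No other premise forces O(r). An ideal world satisfying every premise can still have r false, so O(r) is not derivable.

No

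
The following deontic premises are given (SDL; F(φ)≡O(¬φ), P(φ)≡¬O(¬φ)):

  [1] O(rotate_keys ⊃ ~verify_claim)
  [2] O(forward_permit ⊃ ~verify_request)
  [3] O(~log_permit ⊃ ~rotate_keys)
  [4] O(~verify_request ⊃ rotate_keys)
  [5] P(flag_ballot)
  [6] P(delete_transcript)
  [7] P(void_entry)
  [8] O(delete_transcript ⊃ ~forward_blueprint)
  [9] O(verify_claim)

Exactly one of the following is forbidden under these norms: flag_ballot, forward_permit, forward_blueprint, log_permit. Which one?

forward_permit

From premise 9 we have O(verify_claim).
Premise 1, O(rotate_keys ⊃ ~verify_claim), contraposes to O(verify_claim ⊃ ~rotate_keys); with O(verify_claim) we get O(~rotate_keys).
Premise 4, O(~verify_request ⊃ rotate_keys), contraposes to O(~rotate_keys ⊃ verify_request); with O(~rotate_keys) we get O(verify_request).
Premise 2 is O(forward_permit ⊃ ~verify_request); contrapositively O(verify_request ⊃ ~forward_permit). Since O(verify_request) holds, K gives O(~forward_permit).
So O(~forward_permit) holds, i.e. forward_permit is forbidden. None of the other listed options is forbidden under the premises.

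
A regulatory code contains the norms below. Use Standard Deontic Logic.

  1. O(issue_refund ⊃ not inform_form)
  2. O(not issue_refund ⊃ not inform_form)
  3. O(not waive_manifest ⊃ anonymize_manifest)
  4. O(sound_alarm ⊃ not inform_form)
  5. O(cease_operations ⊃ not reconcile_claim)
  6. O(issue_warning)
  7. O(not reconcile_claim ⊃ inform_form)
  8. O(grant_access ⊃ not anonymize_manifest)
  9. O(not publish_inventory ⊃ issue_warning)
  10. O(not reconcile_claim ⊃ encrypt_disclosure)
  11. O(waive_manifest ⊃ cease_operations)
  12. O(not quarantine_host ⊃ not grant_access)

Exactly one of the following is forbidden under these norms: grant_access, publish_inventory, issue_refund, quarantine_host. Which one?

Premises 1 and 2 are O(issue_refund ⊃ not inform_form) and O(not issue_refund ⊃ not inform_form); every ideal world satisfies issue_refund or not issue_refund, so in either case not inform_form holds — hence O(not inform_form).
Premise 7 is O(not reconcile_claim ⊃ inform_form); contrapositively O(not inform_form ⊃ reconcile_claim). Since O(not inform_form) holds, K gives O(reconcile_claim).
Premise 5, O(cease_operations ⊃ not reconcile_claim), contraposes to O(reconcile_claim ⊃ not cease_operations); with O(reconcile_claim) we get O(not cease_operations).
The contrapositive of premise 11 (O(waive_manifest ⊃ cease_operations)) is O(not cease_operations ⊃ not waive_manifest), and O(not cease_operations) is already established, so O(not waive_manifest).
From O(not waive_manifest) and premise 3, O(not waive_manifest ⊃ anonymize_manifest), we obtain O(anonymize_manifest).
Premise 8, O(grant_access ⊃ not anonymize_manifest), contraposes to O(anonymize_manifest ⊃ not grant_access); with O(anonymize_manifest) we get O(not grant_access).
So O(not grant_access) holds, i.e. grant_access is forbidden. None of the other listed options is forbidden under the premises.

grant_access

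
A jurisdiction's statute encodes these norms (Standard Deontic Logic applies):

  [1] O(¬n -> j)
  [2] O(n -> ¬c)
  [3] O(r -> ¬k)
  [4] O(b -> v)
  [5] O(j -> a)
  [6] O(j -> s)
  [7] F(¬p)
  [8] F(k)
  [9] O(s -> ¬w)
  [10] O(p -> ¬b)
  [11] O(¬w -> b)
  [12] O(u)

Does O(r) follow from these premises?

No

Premise 3 is O(r -> ¬k); even if O(¬k) held, inferring O(r) would be affirming the consequent — invalid.
No other premise forces O(r). An ideal world satisfying every premise can still have r false, so O(r) is not derivable.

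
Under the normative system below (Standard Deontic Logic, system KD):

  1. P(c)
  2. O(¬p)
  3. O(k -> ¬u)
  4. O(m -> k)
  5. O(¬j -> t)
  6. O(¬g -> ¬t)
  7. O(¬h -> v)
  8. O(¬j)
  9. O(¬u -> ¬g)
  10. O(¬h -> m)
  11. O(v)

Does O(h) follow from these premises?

Premise 8 states O(¬j) outright.
Premise 5 is O(¬j -> t); since O(¬j), deontic closure gives O(t).
Premise 6, O(¬g -> ¬t), contraposes to O(t -> g); with O(t) we get O(g).
Premise 9, O(¬u -> ¬g), contraposes to O(g -> u); with O(g) we get O(u).
Premise 3, O(k -> ¬u), contraposes to O(u -> ¬k); with O(u) we get O(¬k).
The contrapositive of premise 4 (O(m -> k)) is O(¬k -> ¬m), and O(¬k) is already established, so O(¬m).
Premise 10, O(¬h -> m), contraposes to O(¬m -> h); with O(¬m) we get O(h).
Premises 1, 2, 7, 11 do not contribute to this derivation.
So O(h) follows.

Yes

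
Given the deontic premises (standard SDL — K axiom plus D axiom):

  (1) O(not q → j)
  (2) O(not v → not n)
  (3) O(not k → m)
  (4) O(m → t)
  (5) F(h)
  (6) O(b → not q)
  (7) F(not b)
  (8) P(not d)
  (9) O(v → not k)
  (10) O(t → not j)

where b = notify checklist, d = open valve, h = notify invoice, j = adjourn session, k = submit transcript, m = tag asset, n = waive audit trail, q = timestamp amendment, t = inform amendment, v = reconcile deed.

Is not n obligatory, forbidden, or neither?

Obligatory

Premise 7, F(not b), is equivalent to O(b).
Applying K to premise 6 (O(b → not q)) and O(b) yields O(not q).
Applying K to premise 1 (O(not q → j)) and O(not q) yields O(j).
Premise 10, O(t → not j), contraposes to O(j → not t); with O(j) we get O(not t).
Premise 4 is O(m → t); contrapositively O(not t → not m). Since O(not t) holds, K gives O(not m).
The contrapositive of premise 3 (O(not k → m)) is O(not m → k), and O(not m) is already established, so O(k).
Premise 9, O(v → not k), contraposes to O(k → not v); with O(k) we get O(not v).
With premise 2, O(not v → not n), the K-axiom yields O(not n).
Premises 5, 8 do not contribute to this derivation.
Hence not n is obligatory.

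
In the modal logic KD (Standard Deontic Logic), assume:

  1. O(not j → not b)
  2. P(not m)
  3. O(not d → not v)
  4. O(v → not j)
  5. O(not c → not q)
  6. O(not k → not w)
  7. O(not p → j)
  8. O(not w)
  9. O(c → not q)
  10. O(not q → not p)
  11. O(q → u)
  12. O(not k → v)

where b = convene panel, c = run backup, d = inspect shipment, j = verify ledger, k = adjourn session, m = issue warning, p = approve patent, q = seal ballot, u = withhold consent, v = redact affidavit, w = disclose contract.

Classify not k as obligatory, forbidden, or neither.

Forbidden

Premises 9 and 5 are O(c → not q) and O(not c → not q); every ideal world satisfies c or not c, so in either case not q holds — hence O(not q).
From O(not q) and premise 10, O(not q → not p), we obtain O(not p).
From O(not p) and premise 7, O(not p → j), we obtain O(j).
Premise 4 is O(v → not j); contrapositively O(j → not v). Since O(j) holds, K gives O(not v).
Premise 12, O(not k → v), contraposes to O(not v → k); with O(not v) we get O(k).
Premises 1, 2, 3, 6, 8, 11 do not contribute to this derivation.
Thus O(k), which is F(not k): not k is forbidden.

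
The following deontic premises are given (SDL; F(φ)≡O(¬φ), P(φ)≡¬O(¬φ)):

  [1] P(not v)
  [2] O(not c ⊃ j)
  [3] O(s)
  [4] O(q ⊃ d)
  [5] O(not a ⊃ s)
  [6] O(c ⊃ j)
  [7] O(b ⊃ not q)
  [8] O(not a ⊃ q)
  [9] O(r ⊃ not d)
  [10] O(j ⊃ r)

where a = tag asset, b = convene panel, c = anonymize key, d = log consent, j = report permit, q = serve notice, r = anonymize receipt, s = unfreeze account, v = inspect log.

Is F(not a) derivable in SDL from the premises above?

Yes

By case analysis on not c: premise 2 gives O(not c ⊃ j) and premise 6 gives O(c ⊃ j), so O(j) either way.
Premise 10 is O(j ⊃ r); since O(j), deontic closure gives O(r).
Applying K to premise 9 (O(r ⊃ not d)) and O(r) yields O(not d).
The contrapositive of premise 4 (O(q ⊃ d)) is O(not d ⊃ not q), and O(not d) is already established, so O(not q).
Premise 8 is O(not a ⊃ q); contrapositively O(not q ⊃ a). Since O(not q) holds, K gives O(a).
Premises 1, 3, 5, 7 do not contribute to this derivation.
So O(a) holds, i.e. F(not a). The claim follows.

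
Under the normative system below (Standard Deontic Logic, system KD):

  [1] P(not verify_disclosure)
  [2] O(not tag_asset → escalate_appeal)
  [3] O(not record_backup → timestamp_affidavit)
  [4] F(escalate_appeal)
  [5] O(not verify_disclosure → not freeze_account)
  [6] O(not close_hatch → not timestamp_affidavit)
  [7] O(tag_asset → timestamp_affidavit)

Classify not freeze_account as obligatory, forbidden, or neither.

Premise 5 is O(not verify_disclosure → not freeze_account), but O(not verify_disclosure) is not derivable from the premises (the permission P(not verify_disclosure) asserts only not O(verify_disclosure), not O(not verify_disclosure)), so it does not yield O(not freeze_account).
No premise or chain of K-axiom applications forces O(not freeze_account), and none forces O(freeze_account). So not freeze_account is neither obligatory nor forbidden under these norms.

Neither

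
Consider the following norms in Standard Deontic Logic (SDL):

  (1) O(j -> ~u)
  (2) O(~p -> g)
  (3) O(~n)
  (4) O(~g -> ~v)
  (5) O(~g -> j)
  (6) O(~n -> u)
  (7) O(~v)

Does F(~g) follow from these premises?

From premise 3 we have O(~n).
With premise 6, O(~n -> u), the K-axiom yields O(u).
Premise 1, O(j -> ~u), contraposes to O(u -> ~j); with O(u) we get O(~j).
Premise 5, O(~g -> j), contraposes to O(~j -> g); with O(~j) we get O(g).
Premises 2, 4, 7 do not contribute to this derivation.
So O(g) holds, i.e. F(~g). The claim follows.

Yes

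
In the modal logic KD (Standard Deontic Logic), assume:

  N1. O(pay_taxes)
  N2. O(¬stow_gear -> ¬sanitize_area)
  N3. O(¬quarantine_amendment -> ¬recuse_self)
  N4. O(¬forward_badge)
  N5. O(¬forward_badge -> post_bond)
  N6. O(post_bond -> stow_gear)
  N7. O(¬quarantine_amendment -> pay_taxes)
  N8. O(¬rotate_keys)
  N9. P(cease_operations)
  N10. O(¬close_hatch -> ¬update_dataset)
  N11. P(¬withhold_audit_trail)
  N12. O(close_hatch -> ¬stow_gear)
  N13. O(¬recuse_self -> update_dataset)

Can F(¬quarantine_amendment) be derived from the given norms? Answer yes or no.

Yes

Premise 4 states O(¬forward_badge) outright.
Applying K to premise 5 (O(¬forward_badge -> post_bond)) and O(¬forward_badge) yields O(post_bond).
Applying K to premise 6 (O(post_bond -> stow_gear)) and O(post_bond) yields O(stow_gear).
Premise 12 is O(close_hatch -> ¬stow_gear); contrapositively O(stow_gear -> ¬close_hatch). Since O(stow_gear) holds, K gives O(¬close_hatch).
With premise 10, O(¬close_hatch -> ¬update_dataset), the K-axiom yields O(¬update_dataset).
Premise 13 is O(¬recuse_self -> update_dataset); contrapositively O(¬update_dataset -> recuse_self). Since O(¬update_dataset) holds, K gives O(recuse_self).
Premise 3 is O(¬quarantine_amendment -> ¬recuse_self); contrapositively O(recuse_self -> quarantine_amendment). Since O(recuse_self) holds, K gives O(quarantine_amendment).
Premises 1, 2, 7, 8, 9, 11 do not contribute to this derivation.
So O(quarantine_amendment) holds, i.e. F(¬quarantine_amendment). The claim follows.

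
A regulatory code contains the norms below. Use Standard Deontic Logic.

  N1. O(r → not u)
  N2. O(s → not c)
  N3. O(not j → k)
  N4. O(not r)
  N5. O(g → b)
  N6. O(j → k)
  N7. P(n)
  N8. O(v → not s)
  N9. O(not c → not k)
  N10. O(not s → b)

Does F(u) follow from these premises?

Premise 1 is O(r → not u), but O(r) is not derivable from the premises, so it does not yield O(not u).
No other premise forces O(not u). An ideal world satisfying every premise can still have u true, so F(u) is not derivable.

No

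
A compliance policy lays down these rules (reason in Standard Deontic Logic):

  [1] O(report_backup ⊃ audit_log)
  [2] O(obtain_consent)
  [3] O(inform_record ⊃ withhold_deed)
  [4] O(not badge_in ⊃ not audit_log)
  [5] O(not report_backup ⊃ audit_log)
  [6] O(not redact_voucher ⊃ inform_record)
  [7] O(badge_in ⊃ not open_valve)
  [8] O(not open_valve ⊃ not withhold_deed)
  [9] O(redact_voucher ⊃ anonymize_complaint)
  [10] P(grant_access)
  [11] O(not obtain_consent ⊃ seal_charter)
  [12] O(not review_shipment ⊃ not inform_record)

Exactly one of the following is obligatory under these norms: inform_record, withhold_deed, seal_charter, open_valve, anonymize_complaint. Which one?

anonymize_complaint

By case analysis on not report_backup: premise 5 gives O(not report_backup ⊃ audit_log) and premise 1 gives O(report_backup ⊃ audit_log), so O(audit_log) either way.
The contrapositive of premise 4 (O(not badge_in ⊃ not audit_log)) is O(audit_log ⊃ badge_in), and O(audit_log) is already established, so O(badge_in).
With premise 7, O(badge_in ⊃ not open_valve), the K-axiom yields O(not open_valve).
Applying K to premise 8 (O(not open_valve ⊃ not withhold_deed)) and O(not open_valve) yields O(not withhold_deed).
Premise 3, O(inform_record ⊃ withhold_deed), contraposes to O(not withhold_deed ⊃ not inform_record); with O(not withhold_deed) we get O(not inform_record).
Premise 6 is O(not redact_voucher ⊃ inform_record); contrapositively O(not inform_record ⊃ redact_voucher). Since O(not inform_record) holds, K gives O(redact_voucher).
Premise 9 is O(redact_voucher ⊃ anonymize_complaint); since O(redact_voucher), deontic closure gives O(anonymize_complaint).
So O(anonymize_complaint) holds — anonymize_complaint is obligatory. None of the other listed options is made obligatory by any chain of premises.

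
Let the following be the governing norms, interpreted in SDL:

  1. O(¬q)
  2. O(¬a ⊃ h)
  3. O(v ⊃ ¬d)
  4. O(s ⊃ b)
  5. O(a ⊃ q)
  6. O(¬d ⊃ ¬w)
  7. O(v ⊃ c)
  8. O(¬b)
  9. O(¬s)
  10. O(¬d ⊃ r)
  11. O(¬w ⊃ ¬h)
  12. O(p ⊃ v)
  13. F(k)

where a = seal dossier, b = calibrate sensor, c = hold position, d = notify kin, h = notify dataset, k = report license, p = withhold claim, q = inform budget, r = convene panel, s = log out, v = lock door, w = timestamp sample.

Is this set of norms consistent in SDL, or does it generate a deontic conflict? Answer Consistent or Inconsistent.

Premise 4 is O(s ⊃ b), but O(s) is not derivable from the premises, so it does not yield O(b).
So O(b) is not derivable, and the apparent clash with O(¬b) does not arise.
A world satisfying every obligation exists (e.g. a=false, b=false, c=false, d=true, h=true, k=false, p=false, q=false, r=false, s=false, v=false, w=true); no atom is both obligatory and forbidden, so the set is consistent.

Consistent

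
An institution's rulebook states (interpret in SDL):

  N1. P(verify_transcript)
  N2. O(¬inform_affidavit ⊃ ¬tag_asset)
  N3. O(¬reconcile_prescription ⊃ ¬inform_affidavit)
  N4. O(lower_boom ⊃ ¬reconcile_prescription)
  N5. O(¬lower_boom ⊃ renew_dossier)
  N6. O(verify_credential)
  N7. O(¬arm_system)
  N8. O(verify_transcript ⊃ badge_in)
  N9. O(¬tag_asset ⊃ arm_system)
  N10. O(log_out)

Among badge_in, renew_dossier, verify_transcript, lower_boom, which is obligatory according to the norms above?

From premise 7 we have O(¬arm_system).
Premise 9, O(¬tag_asset ⊃ arm_system), contraposes to O(¬arm_system ⊃ tag_asset); with O(¬arm_system) we get O(tag_asset).
The contrapositive of premise 2 (O(¬inform_affidavit ⊃ ¬tag_asset)) is O(tag_asset ⊃ inform_affidavit), and O(tag_asset) is already established, so O(inform_affidavit).
The contrapositive of premise 3 (O(¬reconcile_prescription ⊃ ¬inform_affidavit)) is O(inform_affidavit ⊃ reconcile_prescription), and O(inform_affidavit) is already established, so O(reconcile_prescription).
The contrapositive of premise 4 (O(lower_boom ⊃ ¬reconcile_prescription)) is O(reconcile_prescription ⊃ ¬lower_boom), and O(reconcile_prescription) is already established, so O(¬lower_boom).
From O(¬lower_boom) and premise 5, O(¬lower_boom ⊃ renew_dossier), we obtain O(renew_dossier).
So O(renew_dossier) holds — renew_dossier is obligatory. None of the other listed options is made obligatory by any chain of premises.

renew_dossier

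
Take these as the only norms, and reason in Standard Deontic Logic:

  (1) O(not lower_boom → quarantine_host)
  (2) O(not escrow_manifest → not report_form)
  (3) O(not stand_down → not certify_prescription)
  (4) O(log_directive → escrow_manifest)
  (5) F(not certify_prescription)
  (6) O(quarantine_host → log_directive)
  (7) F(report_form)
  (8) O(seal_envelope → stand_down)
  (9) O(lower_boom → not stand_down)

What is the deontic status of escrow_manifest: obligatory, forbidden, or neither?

Obligatory

Premise 5 is F(not certify_prescription), i.e. O(certify_prescription).
The contrapositive of premise 3 (O(not stand_down → not certify_prescription)) is O(certify_prescription → stand_down), and O(certify_prescription) is already established, so O(stand_down).
The contrapositive of premise 9 (O(lower_boom → not stand_down)) is O(stand_down → not lower_boom), and O(stand_down) is already established, so O(not lower_boom).
From O(not lower_boom) and premise 1, O(not lower_boom → quarantine_host), we obtain O(quarantine_host).
From O(quarantine_host) and premise 6, O(quarantine_host → log_directive), we obtain O(log_directive).
With premise 4, O(log_directive → escrow_manifest), the K-axiom yields O(escrow_manifest).
Premises 2, 7, 8 do not contribute to this derivation.
Hence escrow_manifest is obligatory.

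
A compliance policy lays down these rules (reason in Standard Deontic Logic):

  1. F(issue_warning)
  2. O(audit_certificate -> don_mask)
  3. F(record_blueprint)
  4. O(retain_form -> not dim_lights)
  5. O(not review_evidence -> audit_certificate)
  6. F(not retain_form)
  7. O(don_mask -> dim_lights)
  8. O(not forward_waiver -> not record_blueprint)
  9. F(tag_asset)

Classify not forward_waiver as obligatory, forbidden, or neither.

Premise 8 is O(not forward_waiver -> not record_blueprint); even if O(not record_blueprint) held, inferring O(not forward_waiver) would be affirming the consequent — invalid.
No premise or chain of K-axiom applications forces O(not forward_waiver), and none forces O(forward_waiver). So not forward_waiver is neither obligatory nor forbidden under these norms.

Neither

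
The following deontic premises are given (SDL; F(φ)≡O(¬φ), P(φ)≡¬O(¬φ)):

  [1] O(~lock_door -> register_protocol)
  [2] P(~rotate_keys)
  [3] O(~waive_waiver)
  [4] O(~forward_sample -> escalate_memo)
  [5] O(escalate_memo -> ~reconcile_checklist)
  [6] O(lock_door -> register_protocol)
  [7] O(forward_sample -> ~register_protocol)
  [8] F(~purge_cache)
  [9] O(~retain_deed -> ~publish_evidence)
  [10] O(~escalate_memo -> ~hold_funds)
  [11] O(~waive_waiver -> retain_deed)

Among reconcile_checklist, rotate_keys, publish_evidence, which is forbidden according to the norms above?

By case analysis on ~lock_door: premise 1 gives O(~lock_door -> register_protocol) and premise 6 gives O(lock_door -> register_protocol), so O(register_protocol) either way.
Premise 7, O(forward_sample -> ~register_protocol), contraposes to O(register_protocol -> ~forward_sample); with O(register_protocol) we get O(~forward_sample).
With premise 4, O(~forward_sample -> escalate_memo), the K-axiom yields O(escalate_memo).
Applying K to premise 5 (O(escalate_memo -> ~reconcile_checklist)) and O(escalate_memo) yields O(~reconcile_checklist).
So O(~reconcile_checklist) holds, i.e. reconcile_checklist is forbidden. None of the other listed options is forbidden under the premises.

reconcile_checklist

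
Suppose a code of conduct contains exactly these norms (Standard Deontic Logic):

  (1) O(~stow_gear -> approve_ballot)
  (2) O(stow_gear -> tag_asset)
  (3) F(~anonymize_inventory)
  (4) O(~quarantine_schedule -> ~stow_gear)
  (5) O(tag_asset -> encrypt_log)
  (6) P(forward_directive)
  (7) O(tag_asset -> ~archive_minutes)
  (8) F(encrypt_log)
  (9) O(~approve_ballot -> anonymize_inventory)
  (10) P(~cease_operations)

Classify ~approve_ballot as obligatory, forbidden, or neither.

Forbidden

Premise 8 is F(encrypt_log), i.e. O(~encrypt_log).
Premise 5, O(tag_asset -> encrypt_log), contraposes to O(~encrypt_log -> ~tag_asset); with O(~encrypt_log) we get O(~tag_asset).
Premise 2, O(stow_gear -> tag_asset), contraposes to O(~tag_asset -> ~stow_gear); with O(~tag_asset) we get O(~stow_gear).
From O(~stow_gear) and premise 1, O(~stow_gear -> approve_ballot), we obtain O(approve_ballot).
Premises 3, 4, 6, 7, 9, 10 do not contribute to this derivation.
Thus O(approve_ballot), which is F(~approve_ballot): ~approve_ballot is forbidden.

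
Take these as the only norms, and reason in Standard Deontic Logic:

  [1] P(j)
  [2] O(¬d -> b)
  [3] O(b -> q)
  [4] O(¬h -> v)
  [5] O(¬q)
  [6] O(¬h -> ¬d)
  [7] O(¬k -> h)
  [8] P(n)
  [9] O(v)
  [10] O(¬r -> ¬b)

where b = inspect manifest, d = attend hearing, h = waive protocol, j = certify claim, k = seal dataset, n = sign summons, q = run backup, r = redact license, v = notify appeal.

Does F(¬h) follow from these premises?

Premise 5 states O(¬q) outright.
Premise 3 is O(b -> q); contrapositively O(¬q -> ¬b). Since O(¬q) holds, K gives O(¬b).
Premise 2 is O(¬d -> b); contrapositively O(¬b -> d). Since O(¬b) holds, K gives O(d).
Premise 6, O(¬h -> ¬d), contraposes to O(d -> h); with O(d) we get O(h).
Premises 1, 4, 7, 8, 9, 10 do not contribute to this derivation.
So O(h) holds, i.e. F(¬h). The claim follows.

Yes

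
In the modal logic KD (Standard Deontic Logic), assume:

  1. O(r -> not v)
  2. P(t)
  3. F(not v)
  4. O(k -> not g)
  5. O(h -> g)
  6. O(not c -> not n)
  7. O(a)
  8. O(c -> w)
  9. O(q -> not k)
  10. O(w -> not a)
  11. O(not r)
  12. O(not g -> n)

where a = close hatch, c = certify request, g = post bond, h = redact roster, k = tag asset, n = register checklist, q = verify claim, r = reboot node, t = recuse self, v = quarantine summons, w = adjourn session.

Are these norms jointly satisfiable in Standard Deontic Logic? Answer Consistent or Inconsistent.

Consistent

Premise 1 is O(r -> not v), but O(r) is not derivable from the premises, so it does not yield O(not v).
So O(not v) is not derivable, and the apparent clash with O(v) does not arise.
A world satisfying every obligation exists (e.g. a=true, c=false, g=true, h=false, k=false, n=false, q=false, r=false, t=false, v=true, w=false); no atom is both obligatory and forbidden, so the set is consistent.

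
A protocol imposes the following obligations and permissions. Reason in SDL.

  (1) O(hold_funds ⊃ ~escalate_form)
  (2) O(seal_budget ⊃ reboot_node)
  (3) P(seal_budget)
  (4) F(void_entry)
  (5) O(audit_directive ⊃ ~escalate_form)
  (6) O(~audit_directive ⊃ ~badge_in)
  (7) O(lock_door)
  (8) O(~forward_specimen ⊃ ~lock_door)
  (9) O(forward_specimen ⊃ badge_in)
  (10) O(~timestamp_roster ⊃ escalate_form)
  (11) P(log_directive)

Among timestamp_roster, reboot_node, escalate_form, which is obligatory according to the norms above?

timestamp_roster

From premise 7 we have O(lock_door).
The contrapositive of premise 8 (O(~forward_specimen ⊃ ~lock_door)) is O(lock_door ⊃ forward_specimen), and O(lock_door) is already established, so O(forward_specimen).
With premise 9, O(forward_specimen ⊃ badge_in), the K-axiom yields O(badge_in).
Premise 6, O(~audit_directive ⊃ ~badge_in), contraposes to O(badge_in ⊃ audit_directive); with O(badge_in) we get O(audit_directive).
Applying K to premise 5 (O(audit_directive ⊃ ~escalate_form)) and O(audit_directive) yields O(~escalate_form).
Premise 10, O(~timestamp_roster ⊃ escalate_form), contraposes to O(~escalate_form ⊃ timestamp_roster); with O(~escalate_form) we get O(timestamp_roster).
So O(timestamp_roster) holds — timestamp_roster is obligatory. None of the other listed options is made obligatory by any chain of premises.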